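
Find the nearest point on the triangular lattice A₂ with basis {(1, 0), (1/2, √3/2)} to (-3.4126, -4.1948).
(-3.5, -4.33)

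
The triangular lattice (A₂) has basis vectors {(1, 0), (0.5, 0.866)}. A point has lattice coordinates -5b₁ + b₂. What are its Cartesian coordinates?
(-4.5, 0.866)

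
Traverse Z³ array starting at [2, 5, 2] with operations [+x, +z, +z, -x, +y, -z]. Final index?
(2, 6, 3)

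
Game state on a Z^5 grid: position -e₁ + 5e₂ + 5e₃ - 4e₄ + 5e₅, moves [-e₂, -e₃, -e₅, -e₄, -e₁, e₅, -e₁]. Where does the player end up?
(-3, 4, 4, -5, 5)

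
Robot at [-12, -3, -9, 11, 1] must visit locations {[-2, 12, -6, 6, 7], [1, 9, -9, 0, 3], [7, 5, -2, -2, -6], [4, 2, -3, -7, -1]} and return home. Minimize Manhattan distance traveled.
150
(one optimal route: (-12, -3, -9, 11, 1) → (-2, 12, -6, 6, 7) → (1, 9, -9, 0, 3) → (7, 5, -2, -2, -6) → (4, 2, -3, -7, -1) → (-12, -3, -9, 11, 1))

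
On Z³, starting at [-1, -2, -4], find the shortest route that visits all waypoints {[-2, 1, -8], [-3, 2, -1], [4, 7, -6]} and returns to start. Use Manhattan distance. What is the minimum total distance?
48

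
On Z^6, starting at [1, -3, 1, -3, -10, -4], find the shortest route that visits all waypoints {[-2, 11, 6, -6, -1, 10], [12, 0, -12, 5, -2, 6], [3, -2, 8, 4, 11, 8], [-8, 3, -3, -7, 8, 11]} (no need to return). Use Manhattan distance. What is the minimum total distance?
173
(one optimal route: (1, -3, 1, -3, -10, -4) → (-2, 11, 6, -6, -1, 10) → (-8, 3, -3, -7, 8, 11) → (3, -2, 8, 4, 11, 8) → (12, 0, -12, 5, -2, 6))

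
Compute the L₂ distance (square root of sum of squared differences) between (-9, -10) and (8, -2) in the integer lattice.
18.7883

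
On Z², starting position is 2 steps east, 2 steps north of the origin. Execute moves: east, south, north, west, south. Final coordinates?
(2, 1)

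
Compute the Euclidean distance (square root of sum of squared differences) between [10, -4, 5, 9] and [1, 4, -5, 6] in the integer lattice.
15.9374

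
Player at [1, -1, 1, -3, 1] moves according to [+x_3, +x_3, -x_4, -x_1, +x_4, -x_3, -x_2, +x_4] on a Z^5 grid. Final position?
(0, -2, 2, -2, 1)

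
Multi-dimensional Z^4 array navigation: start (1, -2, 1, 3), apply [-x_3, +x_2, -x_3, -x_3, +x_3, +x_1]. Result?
(2, -1, -1, 3)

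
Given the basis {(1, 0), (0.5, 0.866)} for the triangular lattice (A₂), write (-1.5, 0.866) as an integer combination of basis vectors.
-2b₁ + b₂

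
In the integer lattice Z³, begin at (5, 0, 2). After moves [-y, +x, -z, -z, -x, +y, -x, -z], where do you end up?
(4, 0, -1)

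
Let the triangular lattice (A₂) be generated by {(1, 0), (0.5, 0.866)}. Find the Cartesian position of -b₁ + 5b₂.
(1.5, 4.33)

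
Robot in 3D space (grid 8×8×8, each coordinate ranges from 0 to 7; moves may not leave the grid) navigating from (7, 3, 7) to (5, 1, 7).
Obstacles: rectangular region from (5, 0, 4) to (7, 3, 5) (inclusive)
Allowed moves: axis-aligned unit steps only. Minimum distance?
4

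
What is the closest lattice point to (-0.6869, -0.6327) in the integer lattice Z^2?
(-1, -1)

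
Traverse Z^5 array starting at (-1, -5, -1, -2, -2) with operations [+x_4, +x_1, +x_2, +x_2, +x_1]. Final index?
(1, -3, -1, -1, -2)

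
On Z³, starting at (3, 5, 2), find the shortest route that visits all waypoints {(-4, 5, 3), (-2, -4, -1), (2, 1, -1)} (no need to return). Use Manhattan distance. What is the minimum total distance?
31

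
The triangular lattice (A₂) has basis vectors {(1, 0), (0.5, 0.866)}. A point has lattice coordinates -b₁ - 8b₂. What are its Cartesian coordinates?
(-5, -6.928)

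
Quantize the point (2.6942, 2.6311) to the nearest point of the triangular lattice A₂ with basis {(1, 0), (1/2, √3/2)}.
(2.5, 2.598)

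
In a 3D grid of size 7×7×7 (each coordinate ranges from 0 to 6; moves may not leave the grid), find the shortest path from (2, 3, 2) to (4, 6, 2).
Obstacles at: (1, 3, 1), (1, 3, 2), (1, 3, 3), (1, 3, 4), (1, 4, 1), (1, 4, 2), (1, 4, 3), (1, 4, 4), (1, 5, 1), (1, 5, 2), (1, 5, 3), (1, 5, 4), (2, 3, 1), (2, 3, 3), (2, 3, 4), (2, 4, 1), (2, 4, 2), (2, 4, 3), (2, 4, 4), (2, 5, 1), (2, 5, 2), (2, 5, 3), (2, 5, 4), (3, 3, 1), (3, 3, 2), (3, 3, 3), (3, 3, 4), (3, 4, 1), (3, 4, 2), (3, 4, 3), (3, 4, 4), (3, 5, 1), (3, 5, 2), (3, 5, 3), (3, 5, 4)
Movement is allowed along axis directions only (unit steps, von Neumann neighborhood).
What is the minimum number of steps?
7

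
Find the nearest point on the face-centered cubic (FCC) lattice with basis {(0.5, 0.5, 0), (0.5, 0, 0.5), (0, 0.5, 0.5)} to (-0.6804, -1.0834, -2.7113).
(-0.5, -1, -2.5)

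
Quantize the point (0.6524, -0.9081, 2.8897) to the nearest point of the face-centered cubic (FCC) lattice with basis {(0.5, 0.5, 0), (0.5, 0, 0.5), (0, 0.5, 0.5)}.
(1, -1, 3)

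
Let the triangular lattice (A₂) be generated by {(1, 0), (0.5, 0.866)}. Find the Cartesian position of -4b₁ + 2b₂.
(-3, 1.732)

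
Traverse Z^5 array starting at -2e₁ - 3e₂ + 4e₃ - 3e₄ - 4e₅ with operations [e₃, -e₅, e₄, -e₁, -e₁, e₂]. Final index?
(-4, -2, 5, -2, -5)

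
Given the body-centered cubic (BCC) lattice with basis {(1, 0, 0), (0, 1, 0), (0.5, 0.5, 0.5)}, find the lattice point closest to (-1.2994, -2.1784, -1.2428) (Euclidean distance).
(-1, -2, -1)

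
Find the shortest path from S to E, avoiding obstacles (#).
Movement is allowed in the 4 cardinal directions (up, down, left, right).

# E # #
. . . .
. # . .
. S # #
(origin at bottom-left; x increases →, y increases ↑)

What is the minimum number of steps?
5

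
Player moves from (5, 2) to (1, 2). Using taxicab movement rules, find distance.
4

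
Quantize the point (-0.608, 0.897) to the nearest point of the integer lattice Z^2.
(-1, 1)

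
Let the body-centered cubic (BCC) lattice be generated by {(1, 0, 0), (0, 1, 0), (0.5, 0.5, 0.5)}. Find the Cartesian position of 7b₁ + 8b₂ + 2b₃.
(8, 9, 1)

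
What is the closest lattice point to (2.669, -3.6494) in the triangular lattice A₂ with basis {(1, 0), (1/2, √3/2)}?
(3, -3.464)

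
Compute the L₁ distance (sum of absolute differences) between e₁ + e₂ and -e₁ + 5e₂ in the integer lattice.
6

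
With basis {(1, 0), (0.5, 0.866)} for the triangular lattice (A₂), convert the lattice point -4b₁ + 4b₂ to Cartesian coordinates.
(-2, 3.464)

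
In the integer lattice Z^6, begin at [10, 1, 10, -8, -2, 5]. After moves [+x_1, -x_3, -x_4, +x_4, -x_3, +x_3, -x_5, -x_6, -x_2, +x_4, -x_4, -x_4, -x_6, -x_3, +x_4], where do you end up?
(11, 0, 8, -8, -3, 3)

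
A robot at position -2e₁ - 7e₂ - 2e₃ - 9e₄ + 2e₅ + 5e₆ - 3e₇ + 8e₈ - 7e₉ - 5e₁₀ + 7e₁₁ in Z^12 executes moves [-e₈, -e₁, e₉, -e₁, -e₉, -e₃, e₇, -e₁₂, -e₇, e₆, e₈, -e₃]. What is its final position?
(-4, -7, -4, -9, 2, 6, -3, 8, -7, -5, 7, -1)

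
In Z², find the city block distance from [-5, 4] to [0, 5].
6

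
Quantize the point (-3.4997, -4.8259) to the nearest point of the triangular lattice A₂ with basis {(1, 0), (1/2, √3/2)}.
(-3.5, -4.33)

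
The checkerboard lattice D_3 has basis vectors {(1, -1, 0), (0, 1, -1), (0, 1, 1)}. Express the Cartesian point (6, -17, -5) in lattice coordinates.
6b₁ - 3b₂ - 8b₃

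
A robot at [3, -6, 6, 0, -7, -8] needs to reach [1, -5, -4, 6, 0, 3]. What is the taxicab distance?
37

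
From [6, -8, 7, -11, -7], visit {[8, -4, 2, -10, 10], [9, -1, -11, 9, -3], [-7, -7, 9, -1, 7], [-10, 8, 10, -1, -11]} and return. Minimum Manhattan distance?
222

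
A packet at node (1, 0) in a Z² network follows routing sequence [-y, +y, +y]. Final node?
(1, 1)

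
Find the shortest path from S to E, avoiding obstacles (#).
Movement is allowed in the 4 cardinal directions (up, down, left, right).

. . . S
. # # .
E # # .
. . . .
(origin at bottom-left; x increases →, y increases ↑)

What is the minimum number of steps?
5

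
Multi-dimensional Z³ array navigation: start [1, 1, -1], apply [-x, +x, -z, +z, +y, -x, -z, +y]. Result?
(0, 3, -2)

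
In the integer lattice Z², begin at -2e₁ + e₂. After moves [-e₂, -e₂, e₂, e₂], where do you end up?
(-2, 1)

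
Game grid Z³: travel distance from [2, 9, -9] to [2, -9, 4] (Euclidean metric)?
22.2036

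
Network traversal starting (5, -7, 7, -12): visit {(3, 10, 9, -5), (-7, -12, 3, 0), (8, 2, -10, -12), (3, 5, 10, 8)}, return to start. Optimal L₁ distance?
162
(one optimal route: (5, -7, 7, -12) → (-7, -12, 3, 0) → (3, 5, 10, 8) → (3, 10, 9, -5) → (8, 2, -10, -12) → (5, -7, 7, -12))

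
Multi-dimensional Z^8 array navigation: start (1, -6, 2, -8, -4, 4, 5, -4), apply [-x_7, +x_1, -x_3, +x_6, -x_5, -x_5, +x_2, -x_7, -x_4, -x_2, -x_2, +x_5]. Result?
(2, -7, 1, -9, -5, 5, 3, -4)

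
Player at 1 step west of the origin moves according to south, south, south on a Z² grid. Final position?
(-1, -3)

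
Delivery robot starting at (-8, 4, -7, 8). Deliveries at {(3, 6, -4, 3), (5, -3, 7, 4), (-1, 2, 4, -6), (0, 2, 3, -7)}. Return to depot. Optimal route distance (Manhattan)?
106
(one optimal route: (-8, 4, -7, 8) → (3, 6, -4, 3) → (5, -3, 7, 4) → (-1, 2, 4, -6) → (0, 2, 3, -7) → (-8, 4, -7, 8))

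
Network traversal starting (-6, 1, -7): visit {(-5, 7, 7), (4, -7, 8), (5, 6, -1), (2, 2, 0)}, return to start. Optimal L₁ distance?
92
(one optimal route: (-6, 1, -7) → (-5, 7, 7) → (4, -7, 8) → (5, 6, -1) → (2, 2, 0) → (-6, 1, -7))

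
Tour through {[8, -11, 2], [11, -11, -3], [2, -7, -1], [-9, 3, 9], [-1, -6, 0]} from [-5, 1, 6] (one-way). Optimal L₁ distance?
61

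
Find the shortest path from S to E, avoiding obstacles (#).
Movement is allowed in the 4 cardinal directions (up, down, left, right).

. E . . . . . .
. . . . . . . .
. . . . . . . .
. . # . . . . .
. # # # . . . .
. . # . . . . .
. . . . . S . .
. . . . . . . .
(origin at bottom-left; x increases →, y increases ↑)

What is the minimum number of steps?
10
(one shortest path: (5, 1) → (4, 1) → (4, 2) → (4, 3) → (4, 4) → (3, 4) → (3, 5) → (2, 5) → (1, 5) → (1, 6) → (1, 7))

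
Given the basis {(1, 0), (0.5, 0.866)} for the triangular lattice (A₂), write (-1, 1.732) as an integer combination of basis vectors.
-2b₁ + 2b₂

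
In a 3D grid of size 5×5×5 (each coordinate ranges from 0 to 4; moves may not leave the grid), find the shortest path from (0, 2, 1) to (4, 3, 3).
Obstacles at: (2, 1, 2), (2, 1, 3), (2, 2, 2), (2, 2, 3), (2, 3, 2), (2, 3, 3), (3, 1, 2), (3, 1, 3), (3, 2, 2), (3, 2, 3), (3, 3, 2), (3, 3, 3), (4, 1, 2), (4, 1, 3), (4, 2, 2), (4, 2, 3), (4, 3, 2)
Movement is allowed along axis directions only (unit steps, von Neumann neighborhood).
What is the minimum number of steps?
9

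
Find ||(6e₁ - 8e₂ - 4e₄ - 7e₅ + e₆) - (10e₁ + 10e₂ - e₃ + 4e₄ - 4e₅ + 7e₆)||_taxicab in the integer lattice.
40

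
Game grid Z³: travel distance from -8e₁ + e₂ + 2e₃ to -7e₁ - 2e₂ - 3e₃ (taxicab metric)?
9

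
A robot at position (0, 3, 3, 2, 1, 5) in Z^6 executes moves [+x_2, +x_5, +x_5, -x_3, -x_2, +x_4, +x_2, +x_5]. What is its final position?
(0, 4, 2, 3, 4, 5)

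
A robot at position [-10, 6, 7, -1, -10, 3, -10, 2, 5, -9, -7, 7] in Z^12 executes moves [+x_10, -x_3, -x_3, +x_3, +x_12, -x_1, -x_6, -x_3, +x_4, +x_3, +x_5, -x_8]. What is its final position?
(-11, 6, 6, 0, -9, 2, -10, 1, 5, -8, -7, 8)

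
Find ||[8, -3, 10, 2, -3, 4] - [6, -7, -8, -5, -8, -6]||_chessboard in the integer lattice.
18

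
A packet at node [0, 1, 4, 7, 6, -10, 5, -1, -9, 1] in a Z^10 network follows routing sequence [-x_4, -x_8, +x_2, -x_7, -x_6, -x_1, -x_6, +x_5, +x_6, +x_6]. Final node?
(-1, 2, 4, 6, 7, -10, 4, -2, -9, 1)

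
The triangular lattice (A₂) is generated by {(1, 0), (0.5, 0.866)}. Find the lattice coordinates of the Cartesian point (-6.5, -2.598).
-5b₁ - 3b₂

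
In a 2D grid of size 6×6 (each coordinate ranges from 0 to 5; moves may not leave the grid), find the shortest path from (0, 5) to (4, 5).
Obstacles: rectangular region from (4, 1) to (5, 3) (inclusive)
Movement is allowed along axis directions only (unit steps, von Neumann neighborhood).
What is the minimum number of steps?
4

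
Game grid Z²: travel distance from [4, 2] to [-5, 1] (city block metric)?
10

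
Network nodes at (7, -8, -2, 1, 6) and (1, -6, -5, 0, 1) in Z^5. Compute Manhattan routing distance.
17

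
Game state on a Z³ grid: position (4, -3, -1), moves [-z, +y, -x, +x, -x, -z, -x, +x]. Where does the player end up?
(3, -2, -3)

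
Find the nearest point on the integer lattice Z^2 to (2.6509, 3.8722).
(3, 4)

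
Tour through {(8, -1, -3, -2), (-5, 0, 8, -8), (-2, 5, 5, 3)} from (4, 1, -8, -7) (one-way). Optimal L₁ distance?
67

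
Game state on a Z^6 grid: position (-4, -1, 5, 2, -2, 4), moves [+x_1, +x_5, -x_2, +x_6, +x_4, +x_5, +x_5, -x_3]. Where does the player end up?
(-3, -2, 4, 3, 1, 5)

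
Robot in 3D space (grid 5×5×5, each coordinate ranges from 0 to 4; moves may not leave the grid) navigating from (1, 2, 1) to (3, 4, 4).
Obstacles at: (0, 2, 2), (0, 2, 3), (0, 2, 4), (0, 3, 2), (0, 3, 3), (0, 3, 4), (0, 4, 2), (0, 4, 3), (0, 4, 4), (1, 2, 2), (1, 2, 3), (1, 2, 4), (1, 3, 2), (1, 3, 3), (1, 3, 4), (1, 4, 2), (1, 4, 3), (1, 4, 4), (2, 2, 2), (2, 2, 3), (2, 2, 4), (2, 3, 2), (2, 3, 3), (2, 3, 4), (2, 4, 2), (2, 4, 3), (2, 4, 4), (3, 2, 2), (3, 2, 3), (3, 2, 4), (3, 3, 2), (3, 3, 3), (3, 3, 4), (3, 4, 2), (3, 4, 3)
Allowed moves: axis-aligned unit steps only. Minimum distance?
9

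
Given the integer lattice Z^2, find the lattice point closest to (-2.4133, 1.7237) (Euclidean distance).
(-2, 2)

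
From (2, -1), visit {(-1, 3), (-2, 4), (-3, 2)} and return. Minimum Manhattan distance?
20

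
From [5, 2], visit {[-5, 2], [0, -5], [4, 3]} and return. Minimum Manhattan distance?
36
(one optimal route: (5, 2) → (-5, 2) → (0, -5) → (4, 3) → (5, 2))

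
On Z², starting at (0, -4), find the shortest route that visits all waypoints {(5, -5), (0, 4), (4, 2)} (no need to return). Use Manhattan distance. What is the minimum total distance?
20
(one optimal route: (0, -4) → (5, -5) → (4, 2) → (0, 4))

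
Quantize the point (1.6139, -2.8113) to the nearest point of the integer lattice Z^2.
(2, -3)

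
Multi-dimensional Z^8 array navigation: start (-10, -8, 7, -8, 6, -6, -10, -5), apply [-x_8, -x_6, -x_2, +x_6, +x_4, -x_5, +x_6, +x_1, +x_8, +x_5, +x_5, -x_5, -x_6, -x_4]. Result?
(-9, -9, 7, -8, 6, -6, -10, -5)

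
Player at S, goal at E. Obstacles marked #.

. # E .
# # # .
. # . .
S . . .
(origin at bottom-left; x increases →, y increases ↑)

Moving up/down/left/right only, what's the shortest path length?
7
(one shortest path: (0, 0) → (1, 0) → (2, 0) → (3, 0) → (3, 1) → (3, 2) → (3, 3) → (2, 3))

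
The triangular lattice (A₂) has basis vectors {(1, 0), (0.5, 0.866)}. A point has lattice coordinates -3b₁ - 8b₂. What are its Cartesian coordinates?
(-7, -6.928)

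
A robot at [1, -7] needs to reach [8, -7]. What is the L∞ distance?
7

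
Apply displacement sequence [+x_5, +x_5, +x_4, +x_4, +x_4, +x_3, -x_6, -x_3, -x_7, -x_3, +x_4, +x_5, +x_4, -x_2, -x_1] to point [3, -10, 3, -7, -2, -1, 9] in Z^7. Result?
(2, -11, 2, -2, 1, -2, 8)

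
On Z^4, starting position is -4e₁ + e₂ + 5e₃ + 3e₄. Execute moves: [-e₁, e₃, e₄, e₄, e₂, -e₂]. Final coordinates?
(-5, 1, 6, 5)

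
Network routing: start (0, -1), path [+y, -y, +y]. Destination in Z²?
(0, 0)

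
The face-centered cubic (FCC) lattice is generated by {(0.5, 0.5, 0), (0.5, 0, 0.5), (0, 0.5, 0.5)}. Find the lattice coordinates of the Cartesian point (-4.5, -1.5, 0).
-6b₁ - 3b₂ + 3b₃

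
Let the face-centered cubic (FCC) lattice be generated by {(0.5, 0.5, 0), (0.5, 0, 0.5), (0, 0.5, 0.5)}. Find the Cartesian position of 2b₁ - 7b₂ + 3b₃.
(-2.5, 2.5, -2)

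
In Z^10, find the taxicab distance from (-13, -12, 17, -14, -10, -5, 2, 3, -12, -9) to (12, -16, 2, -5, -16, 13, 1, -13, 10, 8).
133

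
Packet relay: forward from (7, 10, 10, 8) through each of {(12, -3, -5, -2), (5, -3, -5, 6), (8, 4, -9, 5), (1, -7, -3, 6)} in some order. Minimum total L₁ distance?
76
(one optimal route: (7, 10, 10, 8) → (8, 4, -9, 5) → (12, -3, -5, -2) → (5, -3, -5, 6) → (1, -7, -3, 6))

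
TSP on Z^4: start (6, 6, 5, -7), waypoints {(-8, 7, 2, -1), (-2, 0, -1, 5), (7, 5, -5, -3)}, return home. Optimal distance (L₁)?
88
(one optimal route: (6, 6, 5, -7) → (-8, 7, 2, -1) → (-2, 0, -1, 5) → (7, 5, -5, -3) → (6, 6, 5, -7))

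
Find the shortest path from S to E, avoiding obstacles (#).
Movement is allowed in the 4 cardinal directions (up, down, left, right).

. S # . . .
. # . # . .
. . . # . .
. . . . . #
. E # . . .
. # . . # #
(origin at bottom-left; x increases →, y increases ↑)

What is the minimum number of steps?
6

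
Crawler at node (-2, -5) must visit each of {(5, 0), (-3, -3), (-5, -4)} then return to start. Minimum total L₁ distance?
30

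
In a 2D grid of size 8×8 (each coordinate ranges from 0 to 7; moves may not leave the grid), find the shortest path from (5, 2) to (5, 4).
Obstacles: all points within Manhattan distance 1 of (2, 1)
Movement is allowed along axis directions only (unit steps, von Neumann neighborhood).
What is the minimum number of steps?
2
(one shortest path: (5, 2) → (5, 3) → (5, 4))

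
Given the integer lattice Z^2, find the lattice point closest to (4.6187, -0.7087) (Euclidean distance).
(5, -1)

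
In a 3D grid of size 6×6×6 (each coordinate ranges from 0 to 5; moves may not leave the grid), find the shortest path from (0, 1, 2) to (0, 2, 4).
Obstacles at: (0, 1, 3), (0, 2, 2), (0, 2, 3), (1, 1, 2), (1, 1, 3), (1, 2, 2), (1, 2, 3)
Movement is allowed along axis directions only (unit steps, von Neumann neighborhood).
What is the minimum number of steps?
5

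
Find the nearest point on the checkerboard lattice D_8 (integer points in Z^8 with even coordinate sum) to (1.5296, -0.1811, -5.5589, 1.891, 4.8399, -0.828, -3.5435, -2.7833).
(1, 0, -6, 2, 5, -1, -4, -3)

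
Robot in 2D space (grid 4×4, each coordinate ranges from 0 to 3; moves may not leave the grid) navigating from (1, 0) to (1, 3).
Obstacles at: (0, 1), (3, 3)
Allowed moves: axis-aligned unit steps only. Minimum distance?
3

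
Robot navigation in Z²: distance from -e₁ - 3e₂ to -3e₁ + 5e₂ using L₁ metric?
10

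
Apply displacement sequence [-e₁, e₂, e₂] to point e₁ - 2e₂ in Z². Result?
(0, 0)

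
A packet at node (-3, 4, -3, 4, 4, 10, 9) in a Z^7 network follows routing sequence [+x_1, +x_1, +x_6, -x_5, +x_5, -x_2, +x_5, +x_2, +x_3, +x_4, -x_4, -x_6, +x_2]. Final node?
(-1, 5, -2, 4, 5, 10, 9)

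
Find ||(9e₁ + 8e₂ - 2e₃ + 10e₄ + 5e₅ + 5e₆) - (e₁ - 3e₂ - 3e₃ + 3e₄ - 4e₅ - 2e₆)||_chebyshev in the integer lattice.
11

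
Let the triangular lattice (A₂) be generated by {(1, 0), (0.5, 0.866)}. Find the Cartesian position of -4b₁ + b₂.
(-3.5, 0.866)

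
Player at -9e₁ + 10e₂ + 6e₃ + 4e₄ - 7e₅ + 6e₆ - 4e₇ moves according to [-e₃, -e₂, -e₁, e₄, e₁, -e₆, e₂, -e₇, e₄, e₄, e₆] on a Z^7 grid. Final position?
(-9, 10, 5, 7, -7, 6, -5)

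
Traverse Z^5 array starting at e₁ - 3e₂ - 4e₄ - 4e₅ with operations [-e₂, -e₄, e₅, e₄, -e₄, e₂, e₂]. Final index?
(1, -2, 0, -5, -3)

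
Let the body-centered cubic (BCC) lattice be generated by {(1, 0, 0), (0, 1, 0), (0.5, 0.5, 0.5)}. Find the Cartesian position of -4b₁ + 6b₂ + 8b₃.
(0, 10, 4)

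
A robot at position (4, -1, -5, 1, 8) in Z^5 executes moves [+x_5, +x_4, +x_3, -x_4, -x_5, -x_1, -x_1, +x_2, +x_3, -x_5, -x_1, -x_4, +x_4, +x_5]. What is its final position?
(1, 0, -3, 1, 8)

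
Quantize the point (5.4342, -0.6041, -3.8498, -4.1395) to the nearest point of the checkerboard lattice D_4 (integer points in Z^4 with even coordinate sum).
(5, -1, -4, -4)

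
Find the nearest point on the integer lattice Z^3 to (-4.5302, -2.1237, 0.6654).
(-5, -2, 1)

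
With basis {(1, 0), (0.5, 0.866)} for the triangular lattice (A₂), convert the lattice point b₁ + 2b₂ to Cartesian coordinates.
(2, 1.732)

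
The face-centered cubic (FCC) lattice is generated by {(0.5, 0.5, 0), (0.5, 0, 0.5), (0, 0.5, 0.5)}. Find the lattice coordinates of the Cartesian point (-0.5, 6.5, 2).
4b₁ - 5b₂ + 9b₃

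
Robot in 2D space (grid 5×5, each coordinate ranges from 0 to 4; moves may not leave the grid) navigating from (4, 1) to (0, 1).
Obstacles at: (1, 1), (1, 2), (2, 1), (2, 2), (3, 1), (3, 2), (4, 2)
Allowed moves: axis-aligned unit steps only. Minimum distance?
6
(one shortest path: (4, 1) → (4, 0) → (3, 0) → (2, 0) → (1, 0) → (0, 0) → (0, 1))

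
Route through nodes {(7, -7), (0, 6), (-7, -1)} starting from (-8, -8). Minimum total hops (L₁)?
42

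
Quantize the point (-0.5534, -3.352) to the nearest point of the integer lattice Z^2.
(-1, -3)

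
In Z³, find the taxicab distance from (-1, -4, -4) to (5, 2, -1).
15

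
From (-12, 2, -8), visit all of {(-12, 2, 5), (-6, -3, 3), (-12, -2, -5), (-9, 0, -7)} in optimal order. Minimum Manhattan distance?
40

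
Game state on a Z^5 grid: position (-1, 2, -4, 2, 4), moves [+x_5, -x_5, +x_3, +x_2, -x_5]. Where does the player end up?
(-1, 3, -3, 2, 3)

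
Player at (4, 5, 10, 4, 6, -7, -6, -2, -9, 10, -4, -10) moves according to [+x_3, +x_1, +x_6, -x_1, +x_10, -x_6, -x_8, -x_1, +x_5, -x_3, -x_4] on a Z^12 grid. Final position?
(3, 5, 10, 3, 7, -7, -6, -3, -9, 11, -4, -10)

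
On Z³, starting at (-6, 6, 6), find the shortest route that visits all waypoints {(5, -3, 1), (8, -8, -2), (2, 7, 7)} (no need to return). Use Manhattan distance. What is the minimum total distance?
40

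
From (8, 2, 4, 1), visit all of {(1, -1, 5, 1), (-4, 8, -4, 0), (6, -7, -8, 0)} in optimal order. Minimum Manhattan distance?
64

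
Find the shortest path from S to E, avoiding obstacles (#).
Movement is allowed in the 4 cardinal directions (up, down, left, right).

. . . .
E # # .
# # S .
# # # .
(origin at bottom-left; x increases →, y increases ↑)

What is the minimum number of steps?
7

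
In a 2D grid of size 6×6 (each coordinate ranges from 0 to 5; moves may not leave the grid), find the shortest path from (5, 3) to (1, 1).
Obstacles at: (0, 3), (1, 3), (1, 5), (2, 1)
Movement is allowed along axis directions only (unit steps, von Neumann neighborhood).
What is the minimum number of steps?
6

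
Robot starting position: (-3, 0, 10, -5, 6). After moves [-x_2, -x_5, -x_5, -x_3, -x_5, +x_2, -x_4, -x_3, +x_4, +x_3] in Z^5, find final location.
(-3, 0, 9, -5, 3)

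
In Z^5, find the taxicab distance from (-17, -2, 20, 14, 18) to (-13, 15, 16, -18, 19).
58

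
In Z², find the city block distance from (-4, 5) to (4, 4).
9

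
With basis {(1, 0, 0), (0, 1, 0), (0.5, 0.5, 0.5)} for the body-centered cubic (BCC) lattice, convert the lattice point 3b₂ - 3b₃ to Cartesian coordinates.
(-1.5, 1.5, -1.5)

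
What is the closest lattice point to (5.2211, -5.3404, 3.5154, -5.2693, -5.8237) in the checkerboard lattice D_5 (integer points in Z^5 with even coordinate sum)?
(5, -5, 3, -5, -6)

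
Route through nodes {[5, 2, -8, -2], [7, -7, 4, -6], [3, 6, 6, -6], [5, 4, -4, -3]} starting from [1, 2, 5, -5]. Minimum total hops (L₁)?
58
(one optimal route: (1, 2, 5, -5) → (3, 6, 6, -6) → (7, -7, 4, -6) → (5, 4, -4, -3) → (5, 2, -8, -2))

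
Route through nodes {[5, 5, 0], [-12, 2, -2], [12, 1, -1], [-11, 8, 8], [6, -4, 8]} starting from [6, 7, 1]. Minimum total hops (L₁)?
82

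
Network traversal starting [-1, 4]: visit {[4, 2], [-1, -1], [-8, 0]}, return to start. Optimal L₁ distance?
34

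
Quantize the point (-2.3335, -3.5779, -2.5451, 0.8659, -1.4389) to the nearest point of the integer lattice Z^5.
(-2, -4, -3, 1, -1)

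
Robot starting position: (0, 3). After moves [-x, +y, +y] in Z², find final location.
(-1, 5)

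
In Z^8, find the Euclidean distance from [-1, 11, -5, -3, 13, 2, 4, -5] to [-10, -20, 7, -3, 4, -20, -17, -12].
47.3392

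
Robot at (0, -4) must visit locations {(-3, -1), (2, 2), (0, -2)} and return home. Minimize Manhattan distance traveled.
22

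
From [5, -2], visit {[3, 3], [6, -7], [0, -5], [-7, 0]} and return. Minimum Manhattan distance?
46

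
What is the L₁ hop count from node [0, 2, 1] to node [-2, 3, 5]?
7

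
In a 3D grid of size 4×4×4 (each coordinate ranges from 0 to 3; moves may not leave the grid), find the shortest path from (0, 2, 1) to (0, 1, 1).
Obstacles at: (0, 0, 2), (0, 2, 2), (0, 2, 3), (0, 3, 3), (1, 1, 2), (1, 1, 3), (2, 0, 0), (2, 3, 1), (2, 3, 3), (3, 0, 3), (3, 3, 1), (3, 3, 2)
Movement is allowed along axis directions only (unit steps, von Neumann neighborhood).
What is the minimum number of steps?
1
(one shortest path: (0, 2, 1) → (0, 1, 1))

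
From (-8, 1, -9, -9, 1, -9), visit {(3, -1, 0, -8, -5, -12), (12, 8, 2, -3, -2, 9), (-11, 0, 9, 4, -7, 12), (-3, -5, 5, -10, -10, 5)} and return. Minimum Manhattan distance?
226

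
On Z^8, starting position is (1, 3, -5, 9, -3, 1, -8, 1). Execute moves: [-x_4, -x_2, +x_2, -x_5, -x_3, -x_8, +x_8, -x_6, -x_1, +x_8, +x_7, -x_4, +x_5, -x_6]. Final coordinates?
(0, 3, -6, 7, -3, -1, -7, 2)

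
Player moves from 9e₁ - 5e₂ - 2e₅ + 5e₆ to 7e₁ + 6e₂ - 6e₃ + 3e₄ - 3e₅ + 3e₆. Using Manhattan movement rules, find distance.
25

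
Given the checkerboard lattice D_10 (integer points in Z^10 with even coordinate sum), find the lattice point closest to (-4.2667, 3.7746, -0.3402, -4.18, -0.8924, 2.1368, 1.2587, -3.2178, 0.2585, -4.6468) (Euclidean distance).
(-4, 4, 0, -4, -1, 2, 1, -3, 0, -5)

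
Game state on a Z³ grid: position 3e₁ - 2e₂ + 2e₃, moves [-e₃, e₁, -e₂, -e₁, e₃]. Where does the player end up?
(3, -3, 2)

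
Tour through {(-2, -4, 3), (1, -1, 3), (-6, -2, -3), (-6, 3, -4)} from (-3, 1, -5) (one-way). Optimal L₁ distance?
30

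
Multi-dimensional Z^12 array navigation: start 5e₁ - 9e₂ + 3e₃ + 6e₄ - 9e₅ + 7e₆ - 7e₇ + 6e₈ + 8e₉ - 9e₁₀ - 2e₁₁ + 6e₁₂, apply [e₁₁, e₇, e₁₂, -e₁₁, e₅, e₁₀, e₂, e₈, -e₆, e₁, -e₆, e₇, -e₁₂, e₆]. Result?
(6, -8, 3, 6, -8, 6, -5, 7, 8, -8, -2, 6)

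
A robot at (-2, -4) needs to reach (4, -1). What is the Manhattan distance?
9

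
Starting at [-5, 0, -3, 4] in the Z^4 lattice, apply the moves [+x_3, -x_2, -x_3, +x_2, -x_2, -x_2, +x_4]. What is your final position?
(-5, -2, -3, 5)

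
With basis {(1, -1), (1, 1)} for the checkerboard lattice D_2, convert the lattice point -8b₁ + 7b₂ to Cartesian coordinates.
(-1, 15)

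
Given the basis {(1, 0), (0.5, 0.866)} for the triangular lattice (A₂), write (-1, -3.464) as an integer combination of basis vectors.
b₁ - 4b₂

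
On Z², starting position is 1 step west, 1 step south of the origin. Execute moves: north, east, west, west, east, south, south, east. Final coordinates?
(0, -2)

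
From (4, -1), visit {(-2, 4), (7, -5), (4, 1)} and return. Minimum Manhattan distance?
36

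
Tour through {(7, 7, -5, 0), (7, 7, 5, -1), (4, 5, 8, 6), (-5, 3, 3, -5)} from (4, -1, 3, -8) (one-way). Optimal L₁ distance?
69
(one optimal route: (4, -1, 3, -8) → (-5, 3, 3, -5) → (4, 5, 8, 6) → (7, 7, 5, -1) → (7, 7, -5, 0))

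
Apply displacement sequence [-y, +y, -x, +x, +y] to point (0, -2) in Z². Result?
(0, -1)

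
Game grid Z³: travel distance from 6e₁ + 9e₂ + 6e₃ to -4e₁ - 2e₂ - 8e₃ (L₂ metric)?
20.4206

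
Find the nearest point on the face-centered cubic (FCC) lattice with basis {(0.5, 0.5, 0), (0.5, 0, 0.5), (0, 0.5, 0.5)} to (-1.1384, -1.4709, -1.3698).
(-1, -1.5, -1.5)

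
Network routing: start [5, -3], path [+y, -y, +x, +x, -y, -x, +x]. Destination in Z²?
(7, -4)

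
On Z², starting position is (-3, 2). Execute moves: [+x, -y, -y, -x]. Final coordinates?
(-3, 0)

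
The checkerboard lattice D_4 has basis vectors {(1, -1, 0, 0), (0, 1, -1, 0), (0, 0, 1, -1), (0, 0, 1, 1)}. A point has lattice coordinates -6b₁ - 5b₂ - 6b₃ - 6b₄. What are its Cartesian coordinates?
(-6, 1, -7, 0)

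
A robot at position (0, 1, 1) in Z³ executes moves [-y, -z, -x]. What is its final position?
(-1, 0, 0)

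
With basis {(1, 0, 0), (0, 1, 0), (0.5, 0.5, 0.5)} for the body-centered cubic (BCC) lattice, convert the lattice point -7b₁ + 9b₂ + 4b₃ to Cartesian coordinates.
(-5, 11, 2)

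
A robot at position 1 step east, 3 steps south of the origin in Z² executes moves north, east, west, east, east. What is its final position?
(3, -2)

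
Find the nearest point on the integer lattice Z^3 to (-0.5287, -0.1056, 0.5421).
(-1, 0, 1)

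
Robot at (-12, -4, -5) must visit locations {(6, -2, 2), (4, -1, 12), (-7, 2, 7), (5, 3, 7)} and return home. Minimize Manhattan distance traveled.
86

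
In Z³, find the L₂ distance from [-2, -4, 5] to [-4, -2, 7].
3.4641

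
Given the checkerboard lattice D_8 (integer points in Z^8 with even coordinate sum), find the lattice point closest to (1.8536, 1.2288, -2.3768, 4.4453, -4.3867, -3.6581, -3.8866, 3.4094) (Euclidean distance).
(2, 1, -2, 4, -4, -4, -4, 3)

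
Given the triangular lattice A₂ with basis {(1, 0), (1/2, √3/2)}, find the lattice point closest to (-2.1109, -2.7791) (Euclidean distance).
(-2.5, -2.598)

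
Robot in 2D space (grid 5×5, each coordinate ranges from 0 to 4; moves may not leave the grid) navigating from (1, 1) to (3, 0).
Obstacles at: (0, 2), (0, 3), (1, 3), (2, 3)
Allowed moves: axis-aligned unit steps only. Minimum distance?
3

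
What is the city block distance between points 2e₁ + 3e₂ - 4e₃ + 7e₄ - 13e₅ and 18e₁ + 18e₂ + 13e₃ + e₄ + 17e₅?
84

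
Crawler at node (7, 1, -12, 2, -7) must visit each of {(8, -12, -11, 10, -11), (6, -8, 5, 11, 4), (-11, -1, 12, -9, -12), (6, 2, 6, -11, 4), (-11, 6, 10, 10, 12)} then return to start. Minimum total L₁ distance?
250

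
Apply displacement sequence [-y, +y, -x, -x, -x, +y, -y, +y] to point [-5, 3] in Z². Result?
(-8, 4)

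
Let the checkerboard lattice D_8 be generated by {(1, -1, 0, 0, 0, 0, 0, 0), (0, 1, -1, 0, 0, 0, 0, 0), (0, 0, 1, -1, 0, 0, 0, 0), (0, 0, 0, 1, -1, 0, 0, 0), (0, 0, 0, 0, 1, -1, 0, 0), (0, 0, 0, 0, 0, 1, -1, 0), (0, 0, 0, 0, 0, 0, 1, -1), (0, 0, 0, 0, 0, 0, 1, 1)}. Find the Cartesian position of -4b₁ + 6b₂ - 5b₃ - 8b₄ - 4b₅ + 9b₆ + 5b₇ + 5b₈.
(-4, 10, -11, -3, 4, 13, 1, 0)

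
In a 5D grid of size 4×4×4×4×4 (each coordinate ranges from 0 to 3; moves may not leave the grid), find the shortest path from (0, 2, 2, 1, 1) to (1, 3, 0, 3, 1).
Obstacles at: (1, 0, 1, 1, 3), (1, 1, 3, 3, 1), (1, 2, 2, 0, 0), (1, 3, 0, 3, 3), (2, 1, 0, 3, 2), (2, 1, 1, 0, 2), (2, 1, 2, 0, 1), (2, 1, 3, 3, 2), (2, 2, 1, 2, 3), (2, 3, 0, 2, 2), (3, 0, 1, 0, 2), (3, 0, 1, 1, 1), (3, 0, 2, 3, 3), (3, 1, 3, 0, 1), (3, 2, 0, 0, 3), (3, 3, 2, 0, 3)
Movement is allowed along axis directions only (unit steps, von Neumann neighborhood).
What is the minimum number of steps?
6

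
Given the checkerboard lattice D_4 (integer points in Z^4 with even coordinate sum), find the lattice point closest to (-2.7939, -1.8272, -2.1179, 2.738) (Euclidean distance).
(-3, -2, -2, 3)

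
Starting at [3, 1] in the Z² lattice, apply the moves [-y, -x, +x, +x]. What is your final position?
(4, 0)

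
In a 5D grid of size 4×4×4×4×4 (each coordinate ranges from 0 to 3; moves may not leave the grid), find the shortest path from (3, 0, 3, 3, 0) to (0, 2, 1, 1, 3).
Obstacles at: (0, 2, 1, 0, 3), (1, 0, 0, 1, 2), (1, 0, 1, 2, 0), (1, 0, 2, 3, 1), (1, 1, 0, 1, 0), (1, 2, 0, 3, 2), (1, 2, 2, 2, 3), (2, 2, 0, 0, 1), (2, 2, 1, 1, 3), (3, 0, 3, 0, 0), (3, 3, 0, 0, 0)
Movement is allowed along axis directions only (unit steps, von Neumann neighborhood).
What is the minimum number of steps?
12
(one shortest path: (3, 0, 3, 3, 0) → (2, 0, 3, 3, 0) → (1, 0, 3, 3, 0) → (0, 0, 3, 3, 0) → (0, 1, 3, 3, 0) → (0, 2, 3, 3, 0) → (0, 2, 2, 3, 0) → (0, 2, 1, 3, 0) → (0, 2, 1, 2, 0) → (0, 2, 1, 1, 0) → (0, 2, 1, 1, 1) → (0, 2, 1, 1, 2) → (0, 2, 1, 1, 3))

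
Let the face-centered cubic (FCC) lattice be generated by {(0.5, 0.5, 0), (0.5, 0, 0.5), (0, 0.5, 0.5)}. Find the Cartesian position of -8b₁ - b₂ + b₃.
(-4.5, -3.5, 0)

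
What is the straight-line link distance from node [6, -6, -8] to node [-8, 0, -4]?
15.748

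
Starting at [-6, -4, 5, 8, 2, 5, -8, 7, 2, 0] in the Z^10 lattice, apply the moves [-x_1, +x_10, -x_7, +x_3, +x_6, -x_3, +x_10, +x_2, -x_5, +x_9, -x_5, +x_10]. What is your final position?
(-7, -3, 5, 8, 0, 6, -9, 7, 3, 3)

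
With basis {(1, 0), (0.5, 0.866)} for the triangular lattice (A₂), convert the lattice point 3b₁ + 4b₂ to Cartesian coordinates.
(5, 3.464)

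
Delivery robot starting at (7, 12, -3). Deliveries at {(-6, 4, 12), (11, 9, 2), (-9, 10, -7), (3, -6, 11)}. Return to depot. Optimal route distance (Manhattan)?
114
(one optimal route: (7, 12, -3) → (11, 9, 2) → (3, -6, 11) → (-6, 4, 12) → (-9, 10, -7) → (7, 12, -3))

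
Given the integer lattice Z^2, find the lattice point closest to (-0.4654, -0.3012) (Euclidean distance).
(0, 0)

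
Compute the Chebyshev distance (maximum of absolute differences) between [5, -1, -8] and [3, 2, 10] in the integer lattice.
18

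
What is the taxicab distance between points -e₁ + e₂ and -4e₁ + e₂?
3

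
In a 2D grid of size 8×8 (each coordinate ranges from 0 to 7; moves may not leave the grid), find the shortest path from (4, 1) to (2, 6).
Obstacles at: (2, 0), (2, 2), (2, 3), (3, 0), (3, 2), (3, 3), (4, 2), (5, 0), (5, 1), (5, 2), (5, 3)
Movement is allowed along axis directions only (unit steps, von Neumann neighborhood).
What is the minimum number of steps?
9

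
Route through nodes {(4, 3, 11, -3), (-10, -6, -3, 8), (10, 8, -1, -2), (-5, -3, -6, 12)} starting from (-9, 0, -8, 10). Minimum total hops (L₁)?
96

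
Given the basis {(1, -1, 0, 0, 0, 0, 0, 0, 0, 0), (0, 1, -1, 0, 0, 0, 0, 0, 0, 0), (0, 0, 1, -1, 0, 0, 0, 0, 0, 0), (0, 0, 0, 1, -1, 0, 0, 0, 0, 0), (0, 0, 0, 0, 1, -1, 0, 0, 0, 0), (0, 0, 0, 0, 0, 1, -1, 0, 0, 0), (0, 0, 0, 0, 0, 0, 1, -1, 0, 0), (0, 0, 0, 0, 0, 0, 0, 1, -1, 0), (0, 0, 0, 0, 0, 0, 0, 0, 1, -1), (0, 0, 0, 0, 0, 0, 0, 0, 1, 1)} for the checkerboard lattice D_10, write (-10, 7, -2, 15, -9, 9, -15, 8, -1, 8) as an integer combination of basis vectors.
-10b₁ - 3b₂ - 5b₃ + 10b₄ + b₅ + 10b₆ - 5b₇ + 3b₈ - 3b₉ + 5b₁₀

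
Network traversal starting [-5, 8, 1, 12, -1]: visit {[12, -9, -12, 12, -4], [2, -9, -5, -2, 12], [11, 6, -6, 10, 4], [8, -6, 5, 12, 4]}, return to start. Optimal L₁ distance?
188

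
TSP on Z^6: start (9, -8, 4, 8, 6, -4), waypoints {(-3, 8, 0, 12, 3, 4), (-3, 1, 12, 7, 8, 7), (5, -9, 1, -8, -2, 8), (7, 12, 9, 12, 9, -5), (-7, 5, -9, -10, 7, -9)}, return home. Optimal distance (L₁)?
272
(one optimal route: (9, -8, 4, 8, 6, -4) → (5, -9, 1, -8, -2, 8) → (-7, 5, -9, -10, 7, -9) → (-3, 8, 0, 12, 3, 4) → (-3, 1, 12, 7, 8, 7) → (7, 12, 9, 12, 9, -5) → (9, -8, 4, 8, 6, -4))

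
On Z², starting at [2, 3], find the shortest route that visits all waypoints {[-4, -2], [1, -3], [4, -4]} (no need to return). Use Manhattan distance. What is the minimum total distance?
19
(one optimal route: (2, 3) → (4, -4) → (1, -3) → (-4, -2))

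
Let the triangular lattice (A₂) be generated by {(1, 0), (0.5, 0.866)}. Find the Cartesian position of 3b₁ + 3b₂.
(4.5, 2.598)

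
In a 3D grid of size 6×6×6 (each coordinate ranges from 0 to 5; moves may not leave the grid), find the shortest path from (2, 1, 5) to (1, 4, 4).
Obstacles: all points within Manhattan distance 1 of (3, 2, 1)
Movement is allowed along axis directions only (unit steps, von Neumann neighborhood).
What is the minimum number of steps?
5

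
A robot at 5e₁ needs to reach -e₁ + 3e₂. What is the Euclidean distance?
6.7082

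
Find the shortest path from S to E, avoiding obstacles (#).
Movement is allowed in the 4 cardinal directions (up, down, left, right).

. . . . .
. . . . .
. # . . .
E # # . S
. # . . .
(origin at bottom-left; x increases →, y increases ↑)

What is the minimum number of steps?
8
(one shortest path: (4, 1) → (3, 1) → (3, 2) → (2, 2) → (2, 3) → (1, 3) → (0, 3) → (0, 2) → (0, 1))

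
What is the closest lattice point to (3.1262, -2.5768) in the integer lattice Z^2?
(3, -3)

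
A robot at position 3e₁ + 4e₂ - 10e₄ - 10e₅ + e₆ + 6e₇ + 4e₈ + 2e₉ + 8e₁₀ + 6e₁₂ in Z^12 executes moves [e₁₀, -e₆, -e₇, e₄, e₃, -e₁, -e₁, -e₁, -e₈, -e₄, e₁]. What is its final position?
(1, 4, 1, -10, -10, 0, 5, 3, 2, 9, 0, 6)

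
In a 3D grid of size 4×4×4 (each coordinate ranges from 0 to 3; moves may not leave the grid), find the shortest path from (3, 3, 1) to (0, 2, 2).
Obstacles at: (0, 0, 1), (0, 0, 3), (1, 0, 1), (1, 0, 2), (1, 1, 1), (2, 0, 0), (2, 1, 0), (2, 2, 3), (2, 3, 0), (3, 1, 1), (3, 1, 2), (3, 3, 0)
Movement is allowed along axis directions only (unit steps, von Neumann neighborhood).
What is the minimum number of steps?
5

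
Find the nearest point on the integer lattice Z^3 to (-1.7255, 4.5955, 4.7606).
(-2, 5, 5)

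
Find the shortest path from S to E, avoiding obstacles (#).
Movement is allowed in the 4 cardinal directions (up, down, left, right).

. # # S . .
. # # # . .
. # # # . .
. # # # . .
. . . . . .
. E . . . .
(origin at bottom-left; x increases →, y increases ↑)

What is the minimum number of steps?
9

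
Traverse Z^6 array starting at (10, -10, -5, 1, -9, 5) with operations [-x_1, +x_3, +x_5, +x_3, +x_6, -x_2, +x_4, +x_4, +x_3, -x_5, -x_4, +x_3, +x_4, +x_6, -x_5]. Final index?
(9, -11, -1, 3, -10, 7)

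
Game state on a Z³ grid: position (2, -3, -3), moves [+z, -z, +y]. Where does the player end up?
(2, -2, -3)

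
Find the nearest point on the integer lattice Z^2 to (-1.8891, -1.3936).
(-2, -1)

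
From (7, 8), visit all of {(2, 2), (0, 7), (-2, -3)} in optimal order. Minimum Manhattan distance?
24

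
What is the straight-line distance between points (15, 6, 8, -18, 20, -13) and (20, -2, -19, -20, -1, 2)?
38.5746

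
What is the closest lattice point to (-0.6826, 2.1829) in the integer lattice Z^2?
(-1, 2)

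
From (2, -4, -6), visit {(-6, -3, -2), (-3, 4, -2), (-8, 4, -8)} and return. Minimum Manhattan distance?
54
(one optimal route: (2, -4, -6) → (-6, -3, -2) → (-3, 4, -2) → (-8, 4, -8) → (2, -4, -6))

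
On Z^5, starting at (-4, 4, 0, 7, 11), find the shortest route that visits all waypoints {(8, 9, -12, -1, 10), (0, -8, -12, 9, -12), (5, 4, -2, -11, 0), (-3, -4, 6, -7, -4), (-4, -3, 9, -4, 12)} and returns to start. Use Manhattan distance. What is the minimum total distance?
232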